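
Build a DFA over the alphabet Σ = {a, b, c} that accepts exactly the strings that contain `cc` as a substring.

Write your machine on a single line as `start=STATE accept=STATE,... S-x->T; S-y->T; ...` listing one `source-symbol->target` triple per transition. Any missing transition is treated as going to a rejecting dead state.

States S0..S1 record the length of the longest prefix of `cc` that matches the current input suffix. Reaching S2 means `cc` has been seen, and we stay there forever. Accept from S2.
A 3-state machine:
        a   b   c  
>  S0   S0  S0  S1 
   S1   S0  S0  S2 
 * S2   S2  S2  S2 
(> = start, * = accepting)

start=S0; accept=S2; S0-a->S0; S0-b->S0; S0-c->S1; S1-a->S0; S1-b->S0; S1-c->S2; S2-a->S2; S2-b->S2; S2-c->S2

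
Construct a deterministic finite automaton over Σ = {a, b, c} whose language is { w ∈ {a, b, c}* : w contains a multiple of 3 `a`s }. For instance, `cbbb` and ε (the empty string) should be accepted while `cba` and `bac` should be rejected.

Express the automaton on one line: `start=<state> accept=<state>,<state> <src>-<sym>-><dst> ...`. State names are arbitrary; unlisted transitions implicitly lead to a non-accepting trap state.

start=S0 accept=S0 S0-a->S1 S0-b->S0 S0-c->S0 S1-a->S2 S1-b->S1 S1-c->S1 S2-a->S0 S2-b->S2 S2-c->S2

Keep the running count of `a`s modulo 3: each `a` advances along the cycle S0 → S1 → S2 → S0 while other symbols loop. Accept at S0.
3 states suffice.
        a   b   c  
>* S0   S1  S0  S0 
   S1   S2  S1  S1 
   S2   S0  S2  S2 
(> = start, * = accepting)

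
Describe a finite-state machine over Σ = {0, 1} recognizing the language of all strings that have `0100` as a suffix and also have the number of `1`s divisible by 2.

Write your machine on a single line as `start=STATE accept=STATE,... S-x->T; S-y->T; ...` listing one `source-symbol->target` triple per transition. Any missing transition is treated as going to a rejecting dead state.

start=A; accept=F; A-0->A; A-1->B; B-0->C; B-1->A; C-0->C; C-1->D; D-0->E; D-1->B; E-0->F; E-1->B; F-0->A; F-1->B

Build one automaton per condition and run them in lockstep. The first has 5 states tracking how much of the suffix `0100` has currently been matched; the second has 2 states tracking the count of `1`s modulo 2. A product state is a pair (one from each), accepting exactly when both do. Equivalent product states are then merged.
6 states suffice.
       0  1 
>  A   A  B 
   B   C  A 
   C   C  D 
   D   E  B 
   E   F  B 
 * F   A  B 
(> = start, * = accepting)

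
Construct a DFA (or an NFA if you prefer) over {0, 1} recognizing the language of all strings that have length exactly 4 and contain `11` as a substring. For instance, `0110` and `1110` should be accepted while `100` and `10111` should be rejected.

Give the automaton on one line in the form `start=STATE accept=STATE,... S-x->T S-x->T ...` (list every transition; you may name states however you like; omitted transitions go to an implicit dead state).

Handle the two conditions separately and then intersect. The first has 6 states tracking the input length, saturating at 5; the second has 3 states tracking whether and how much of `11` has been seen. A product state is a pair (one from each), accepting exactly when both do. Equivalent product states are then merged.
10 states suffice.
        0   1  
>  S0   S1  S2 
   S1   S3  S4 
   S2   S3  S5 
   S3   S6  S7 
   S4   S6  S8 
   S5   S8  S8 
   S6   S6  S6 
   S7   S6  S9 
   S8   S9  S9 
 * S9   S6  S6 
(> = start, * = accepting)

start=S0 accept=S9 S0-0->S1 S0-1->S2 S1-0->S3 S1-1->S4 S2-0->S3 S2-1->S5 S3-0->S6 S3-1->S7 S4-0->S6 S4-1->S8 S5-0->S8 S5-1->S8 S6-0->S6 S6-1->S6 S7-0->S6 S7-1->S9 S8-0->S9 S8-1->S9 S9-0->S6 S9-1->S6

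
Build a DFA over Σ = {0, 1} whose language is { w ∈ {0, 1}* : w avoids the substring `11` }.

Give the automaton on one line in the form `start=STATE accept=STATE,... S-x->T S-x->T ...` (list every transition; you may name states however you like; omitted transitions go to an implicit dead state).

start=q0 accept=q0,q1 q0-0->q0 q0-1->q1 q1-0->q0 q1-1->q2 q2-0->q2 q2-1->q2

Track partial matches of the forbidden pattern `11`. State q2 is a dead state reached once `11` has occurred; every other state accepts. q0 means no part of `11` is currently matched.
With 3 states:
        0   1  
>* q0   q0  q1 
 * q1   q0  q2 
   q2   q2  q2 
(> = start, * = accepting)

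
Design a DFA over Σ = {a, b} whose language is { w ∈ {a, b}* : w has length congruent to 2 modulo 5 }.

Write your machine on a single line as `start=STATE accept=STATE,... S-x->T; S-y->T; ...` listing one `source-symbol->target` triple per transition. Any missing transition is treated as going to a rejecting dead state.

start=q0; accept=q2; q0-a->q1; q0-b->q1; q1-a->q2; q1-b->q2; q2-a->q3; q2-b->q3; q3-a->q4; q3-b->q4; q4-a->q0; q4-b->q0

Only the length mod 5 matters, so use a 5-cycle: from any state, every input symbol moves to the next state, wrapping q4 back to q0. Mark q2 accepting.
With 5 states:
        a   b  
>  q0   q1  q1 
   q1   q2  q2 
 * q2   q3  q3 
   q3   q4  q4 
   q4   q0  q0 
(> = start, * = accepting)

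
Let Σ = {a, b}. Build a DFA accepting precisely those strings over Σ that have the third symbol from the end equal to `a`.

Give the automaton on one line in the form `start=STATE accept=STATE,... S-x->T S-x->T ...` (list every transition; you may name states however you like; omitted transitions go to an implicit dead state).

start=q0 accept=q7,q8,q9,q10 q0-a->q1 q0-b->q2 q1-a->q3 q1-b->q4 q2-a->q5 q2-b->q6 q3-a->q7 q3-b->q8 q4-a->q9 q4-b->q10 q5-a->q11 q5-b->q12 q6-a->q13 q6-b->q14 q7-a->q7 q7-b->q8 q8-a->q9 q8-b->q10 q9-a->q11 q9-b->q12 q10-a->q13 q10-b->q14 q11-a->q7 q11-b->q8 q12-a->q9 q12-b->q10 q13-a->q11 q13-b->q12 q14-a->q13 q14-b->q14

Because acceptance depends on a position counted from the end, the machine has to buffer the most recent 3 symbols. Make each state the string of the last up-to-3 symbols read; on input `x` shift the window left and append `x`. Accept when the buffered window has length 3 and begins with `a`.
          a    b  
>  q0     q1   q2 
   q1     q3   q4 
   q2     q5   q6 
   q3     q7   q8 
   q4     q9  q10 
   q5    q11  q12 
   q6    q13  q14 
 * q7     q7   q8 
 * q8     q9  q10 
 * q9    q11  q12 
 * q10   q13  q14 
   q11    q7   q8 
   q12    q9  q10 
   q13   q11  q12 
   q14   q13  q14 
(> = start, * = accepting)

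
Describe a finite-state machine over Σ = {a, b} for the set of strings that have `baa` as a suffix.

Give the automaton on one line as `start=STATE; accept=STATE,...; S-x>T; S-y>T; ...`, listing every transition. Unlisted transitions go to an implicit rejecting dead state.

Let each state record the length of the longest suffix of the input read so far that is also a prefix of `baa`. q1 means the last symbol is `b`; q2 means the last 2 symbols are `ba`; q3 means the last 3 symbols are `baa`. Accept only at q3, where the string currently ends in `baa`.
        a   b  
>  q0   q0  q1 
   q1   q2  q1 
   q2   q3  q1 
 * q3   q0  q1 
(> = start, * = accepting)

start=q0; accept=q3; q0-a>q0; q0-b>q1; q1-a>q2; q1-b>q1; q2-a>q3; q2-b>q1; q3-a>q0; q3-b>q1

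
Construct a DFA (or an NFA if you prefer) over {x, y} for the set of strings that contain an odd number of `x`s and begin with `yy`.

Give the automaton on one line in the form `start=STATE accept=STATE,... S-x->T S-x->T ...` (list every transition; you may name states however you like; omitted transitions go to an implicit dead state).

start=q0 accept=q4 q0-x->q1 q0-y->q2 q1-x->q1 q1-y->q1 q2-x->q1 q2-y->q3 q3-x->q4 q3-y->q3 q4-x->q3 q4-y->q4

Handle the two conditions separately and then intersect. One (2 states) tracks the count of `x`s modulo 2; the other (4 states) tracks whether the input so far still matches the prefix `yy`. Each combined state is a pair, one component from each; accept when both components accept. Equivalent product states are then merged.
5 states suffice.
        x   y  
>  q0   q1  q2 
   q1   q1  q1 
   q2   q1  q3 
   q3   q4  q3 
 * q4   q3  q4 
(> = start, * = accepting)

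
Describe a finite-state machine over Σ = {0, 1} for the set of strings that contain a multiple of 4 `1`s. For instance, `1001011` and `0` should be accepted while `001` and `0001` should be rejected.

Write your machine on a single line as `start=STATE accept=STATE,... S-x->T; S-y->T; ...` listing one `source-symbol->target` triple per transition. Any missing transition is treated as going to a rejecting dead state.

start=S0; accept=S0; S0-0->S0; S0-1->S1; S1-0->S1; S1-1->S2; S2-0->S2; S2-1->S3; S3-0->S3; S3-1->S0

The only thing that matters is how many `1`s have appeared, reduced mod 4. Use one state per residue: S0 for 0, …, S3 for 3. Reading `1` moves to the next residue; anything else stays put. S0 is accepting.
4 states suffice.
        0   1  
>* S0   S0  S1 
   S1   S1  S2 
   S2   S2  S3 
   S3   S3  S0 
(> = start, * = accepting)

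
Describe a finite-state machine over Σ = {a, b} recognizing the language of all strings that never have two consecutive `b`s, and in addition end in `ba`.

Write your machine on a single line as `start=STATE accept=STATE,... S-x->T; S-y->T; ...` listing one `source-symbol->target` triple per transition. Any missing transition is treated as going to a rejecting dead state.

start=S0; accept=S2; S0-a->S0; S0-b->S1; S1-a->S2; S1-b->S3; S2-a->S0; S2-b->S1; S3-a->S3; S3-b->S3

Build one automaton per condition and run them in lockstep. One (3 states) tracks partial matches of the forbidden pattern `bb`; the other (3 states) tracks how much of the suffix `ba` has currently been matched. Each combined state is a pair, one component from each; accept when both components accept. Equivalent product states are then merged.
4 states suffice.
        a   b  
>  S0   S0  S1 
   S1   S2  S3 
 * S2   S0  S1 
   S3   S3  S3 
(> = start, * = accepting)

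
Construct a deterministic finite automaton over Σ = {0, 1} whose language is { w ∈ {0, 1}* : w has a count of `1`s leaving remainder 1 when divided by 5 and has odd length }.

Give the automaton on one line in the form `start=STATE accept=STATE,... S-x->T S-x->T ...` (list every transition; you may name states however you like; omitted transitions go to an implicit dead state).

Run two small machines in parallel and take their product. One (5 states) tracks the count of `1`s modulo 5; the other (2 states) tracks the input length modulo 2. Each combined state is a pair, one component from each; accept when both components accept.
        0   1  
>  q0   q1  q2 
   q1   q0  q3 
 * q2   q3  q4 
   q3   q2  q5 
   q4   q5  q6 
   q5   q4  q7 
   q6   q7  q8 
   q7   q6  q9 
   q8   q9  q1 
   q9   q8  q0 
(> = start, * = accepting)

start=q0 accept=q2 q0-0->q1 q0-1->q2 q1-0->q0 q1-1->q3 q2-0->q3 q2-1->q4 q3-0->q2 q3-1->q5 q4-0->q5 q4-1->q6 q5-0->q4 q5-1->q7 q6-0->q7 q6-1->q8 q7-0->q6 q7-1->q9 q8-0->q9 q8-1->q1 q9-0->q8 q9-1->q0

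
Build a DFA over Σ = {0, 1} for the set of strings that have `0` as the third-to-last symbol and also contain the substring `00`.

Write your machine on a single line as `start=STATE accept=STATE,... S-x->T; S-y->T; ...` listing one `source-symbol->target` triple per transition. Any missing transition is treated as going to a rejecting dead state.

start=A; accept=D,E,F,G; A-0->B; A-1->A; B-0->C; B-1->A; C-0->D; C-1->E; D-0->D; D-1->E; E-0->F; E-1->G; F-0->C; F-1->H; G-0->I; G-1->J; H-0->F; H-1->G; I-0->C; I-1->H; J-0->I; J-1->J

Run two small machines in parallel and take their product. The first has 15 states tracking the last 3 symbols read; the second has 3 states tracking whether and how much of `00` has been seen. A product state is a pair (one from each), accepting exactly when both do. Equivalent product states are then merged.
       0  1 
>  A   B  A 
   B   C  A 
   C   D  E 
 * D   D  E 
 * E   F  G 
 * F   C  H 
 * G   I  J 
   H   F  G 
   I   C  H 
   J   I  J 
(> = start, * = accepting)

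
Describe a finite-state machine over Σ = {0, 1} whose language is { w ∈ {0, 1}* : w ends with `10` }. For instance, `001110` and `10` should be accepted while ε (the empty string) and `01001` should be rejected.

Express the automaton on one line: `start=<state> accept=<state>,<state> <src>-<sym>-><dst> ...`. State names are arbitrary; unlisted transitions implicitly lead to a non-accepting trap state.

Let each state record the length of the longest suffix of the input read so far that is also a prefix of `10`. B means the last symbol is `1`; C means the last 2 symbols are `10`. Accept only at C, where the string currently ends in `10`.
A 3-state machine:
       0  1 
>  A   A  B 
   B   C  B 
 * C   A  B 
(> = start, * = accepting)

start=A accept=C A-0->A A-1->B B-0->C B-1->B C-0->A C-1->B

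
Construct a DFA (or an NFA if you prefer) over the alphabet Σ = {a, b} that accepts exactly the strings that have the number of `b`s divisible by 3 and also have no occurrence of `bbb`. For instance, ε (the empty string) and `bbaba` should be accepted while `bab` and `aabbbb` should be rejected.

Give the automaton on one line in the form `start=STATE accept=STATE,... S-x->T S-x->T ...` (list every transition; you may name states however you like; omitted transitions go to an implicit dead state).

Build one automaton per condition and run them in lockstep. The first has 3 states tracking the count of `b`s modulo 3; the second has 4 states tracking partial matches of the forbidden pattern `bbb`. A product state is a pair (one from each), accepting exactly when both do.
A 12-state machine:
          a    b  
>* S0     S0   S1 
   S1     S2   S3 
   S2     S2   S4 
   S3     S5   S6 
   S4     S5   S7 
   S5     S5   S8 
   S6     S6   S9 
 * S7     S0   S9 
 * S8     S0  S10 
   S9     S9  S11 
   S10    S2  S11 
   S11   S11   S6 
(> = start, * = accepting)

start=S0 accept=S0,S7,S8 S0-a->S0 S0-b->S1 S1-a->S2 S1-b->S3 S2-a->S2 S2-b->S4 S3-a->S5 S3-b->S6 S4-a->S5 S4-b->S7 S5-a->S5 S5-b->S8 S6-a->S6 S6-b->S9 S7-a->S0 S7-b->S9 S8-a->S0 S8-b->S10 S9-a->S9 S9-b->S11 S10-a->S2 S10-b->S11 S11-a->S11 S11-b->S6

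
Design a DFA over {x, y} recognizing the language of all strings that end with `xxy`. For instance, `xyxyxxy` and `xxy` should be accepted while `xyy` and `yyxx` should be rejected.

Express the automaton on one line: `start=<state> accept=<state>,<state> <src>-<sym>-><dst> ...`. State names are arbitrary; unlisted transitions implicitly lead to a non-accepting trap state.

Let each state record the length of the longest suffix of the input read so far that is also a prefix of `xxy`. S1 means the last symbol is `x`; S2 means the last 2 symbols are `xx`; S3 means the last 3 symbols are `xxy`. Accept only at S3, where the string currently ends in `xxy`.
With 4 states:
        x   y  
>  S0   S1  S0 
   S1   S2  S0 
   S2   S2  S3 
 * S3   S1  S0 
(> = start, * = accepting)

start=S0 accept=S3 S0-x->S1 S0-y->S0 S1-x->S2 S1-y->S0 S2-x->S2 S2-y->S3 S3-x->S1 S3-y->S0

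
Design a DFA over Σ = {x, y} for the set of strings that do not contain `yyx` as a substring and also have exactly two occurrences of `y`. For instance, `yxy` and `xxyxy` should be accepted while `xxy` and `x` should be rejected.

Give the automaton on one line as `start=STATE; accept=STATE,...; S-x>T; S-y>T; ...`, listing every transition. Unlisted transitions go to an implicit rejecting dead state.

Run two small machines in parallel and take their product. The first has 4 states tracking partial matches of the forbidden pattern `yyx`; the second has 4 states tracking the count of `y`s, saturating at 3. A product state is a pair (one from each), accepting exactly when both do.
          x    y  
>  S0     S0   S1 
   S1     S2   S3 
   S2     S2   S4 
 * S3     S5   S6 
 * S4     S7   S6 
   S5     S5   S8 
   S6     S8   S6 
 * S7     S7   S9 
   S8     S8   S8 
   S9    S10   S6 
   S10   S10   S9 
(> = start, * = accepting)

start=S0; accept=S3,S4,S7; S0-x>S0; S0-y>S1; S1-x>S2; S1-y>S3; S2-x>S2; S2-y>S4; S3-x>S5; S3-y>S6; S4-x>S7; S4-y>S6; S5-x>S5; S5-y>S8; S6-x>S8; S6-y>S6; S7-x>S7; S7-y>S9; S8-x>S8; S8-y>S8; S9-x>S10; S9-y>S6; S10-x>S10; S10-y>S9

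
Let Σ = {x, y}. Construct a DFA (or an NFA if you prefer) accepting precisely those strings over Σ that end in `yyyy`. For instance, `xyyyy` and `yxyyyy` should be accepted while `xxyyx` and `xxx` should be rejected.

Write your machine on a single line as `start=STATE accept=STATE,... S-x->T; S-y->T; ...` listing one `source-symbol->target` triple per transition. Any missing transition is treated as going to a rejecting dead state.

Let each state record the length of the longest suffix of the input read so far that is also a prefix of `yyyy`. S1 means the last symbol is `y`; S2 means the last 2 symbols are `yy`; S3 means the last 3 symbols are `yyy`; S4 means the last 4 symbols are `yyyy`. Accept only at S4, where the string currently ends in `yyyy`.
        x   y  
>  S0   S0  S1 
   S1   S0  S2 
   S2   S0  S3 
   S3   S0  S4 
 * S4   S0  S4 
(> = start, * = accepting)

start=S0; accept=S4; S0-x->S0; S0-y->S1; S1-x->S0; S1-y->S2; S2-x->S0; S2-y->S3; S3-x->S0; S3-y->S4; S4-x->S0; S4-y->S4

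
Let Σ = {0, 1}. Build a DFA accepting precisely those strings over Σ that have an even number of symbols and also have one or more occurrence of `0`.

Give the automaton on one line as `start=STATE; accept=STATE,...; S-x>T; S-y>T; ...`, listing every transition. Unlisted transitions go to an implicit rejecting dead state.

start=S0; accept=S3; S0-0>S1; S0-1>S2; S1-0>S3; S1-1>S3; S2-0>S3; S2-1>S0; S3-0>S1; S3-1>S1

Build one automaton per condition and run them in lockstep. One (2 states) tracks the input length modulo 2; the other (3 states) tracks the count of `0`s, saturating at 2. Each combined state is a pair, one component from each; accept when both components accept. Equivalent product states are then merged.
        0   1  
>  S0   S1  S2 
   S1   S3  S3 
   S2   S3  S0 
 * S3   S1  S1 
(> = start, * = accepting)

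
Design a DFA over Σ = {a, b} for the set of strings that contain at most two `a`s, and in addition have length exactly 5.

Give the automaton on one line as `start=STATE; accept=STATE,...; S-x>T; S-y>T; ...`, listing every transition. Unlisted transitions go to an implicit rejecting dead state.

Handle the two conditions separately and then intersect. One (4 states) tracks the count of `a`s, saturating at 3; the other (7 states) tracks the input length, saturating at 6. Each combined state is a pair, one component from each; accept when both components accept. Equivalent product states are then merged.
13 states suffice.
          a    b  
>  S0     S1   S2 
   S1     S3   S4 
   S2     S4   S5 
   S3     S6   S7 
   S4     S7   S8 
   S5     S8   S9 
   S6     S6   S6 
   S7     S6  S10 
   S8    S10  S11 
   S9    S11  S11 
   S10    S6  S12 
   S11   S12  S12 
 * S12    S6   S6 
(> = start, * = accepting)

start=S0; accept=S12; S0-a>S1; S0-b>S2; S1-a>S3; S1-b>S4; S2-a>S4; S2-b>S5; S3-a>S6; S3-b>S7; S4-a>S7; S4-b>S8; S5-a>S8; S5-b>S9; S6-a>S6; S6-b>S6; S7-a>S6; S7-b>S10; S8-a>S10; S8-b>S11; S9-a>S11; S9-b>S11; S10-a>S6; S10-b>S12; S11-a>S12; S11-b>S12; S12-a>S6; S12-b>S6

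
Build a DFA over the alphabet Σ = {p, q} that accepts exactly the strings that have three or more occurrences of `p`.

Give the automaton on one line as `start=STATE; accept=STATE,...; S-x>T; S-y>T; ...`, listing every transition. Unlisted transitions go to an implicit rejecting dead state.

start=A; accept=D,E; A-p>B; A-q>A; B-p>C; B-q>B; C-p>D; C-q>C; D-p>E; D-q>D; E-p>E; E-q>E

Count `p`s, saturating at 4: states A through D mean 0 through 3 `p`s seen; E means more than 3. Each `p` increments (capped at E); other symbols loop. Accept from {D, E}.
A 5-state machine:
       p  q 
>  A   B  A 
   B   C  B 
   C   D  C 
 * D   E  D 
 * E   E  E 
(> = start, * = accepting)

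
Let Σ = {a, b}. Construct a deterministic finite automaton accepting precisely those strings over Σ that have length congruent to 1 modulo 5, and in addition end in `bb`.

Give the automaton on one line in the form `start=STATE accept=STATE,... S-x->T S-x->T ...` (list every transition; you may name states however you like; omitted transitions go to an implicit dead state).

start=S0 accept=S6 S0-a->S1 S0-b->S1 S1-a->S2 S1-b->S2 S2-a->S3 S2-b->S3 S3-a->S4 S3-b->S4 S4-a->S0 S4-b->S5 S5-a->S1 S5-b->S6 S6-a->S2 S6-b->S2

Build one automaton per condition and run them in lockstep. The first has 5 states tracking the input length modulo 5; the second has 3 states tracking how much of the suffix `bb` has currently been matched. A product state is a pair (one from each), accepting exactly when both do. Equivalent product states are then merged.
With 7 states:
        a   b  
>  S0   S1  S1 
   S1   S2  S2 
   S2   S3  S3 
   S3   S4  S4 
   S4   S0  S5 
   S5   S1  S6 
 * S6   S2  S2 
(> = start, * = accepting)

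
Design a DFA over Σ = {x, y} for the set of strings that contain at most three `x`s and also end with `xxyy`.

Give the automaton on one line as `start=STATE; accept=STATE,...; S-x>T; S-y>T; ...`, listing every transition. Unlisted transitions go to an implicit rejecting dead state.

Handle the two conditions separately and then intersect. The first has 5 states tracking the count of `x`s, saturating at 4; the second has 5 states tracking how much of the suffix `xxyy` has currently been matched. A product state is a pair (one from each), accepting exactly when both do.
An 18-state machine:
       x  y 
>  A   B  A 
   B   C  D 
   C   E  F 
   D   G  D 
   E   H  I 
   F   J  K 
   G   E  L 
   H   H  M 
   I   N  O 
   J   H  P 
 * K   J  L 
   L   J  L 
   M   N  Q 
   N   H  R 
 * O   N  P 
   P   N  P 
   Q   N  R 
   R   N  R 
(> = start, * = accepting)

start=A; accept=K,O; A-x>B; A-y>A; B-x>C; B-y>D; C-x>E; C-y>F; D-x>G; D-y>D; E-x>H; E-y>I; F-x>J; F-y>K; G-x>E; G-y>L; H-x>H; H-y>M; I-x>N; I-y>O; J-x>H; J-y>P; K-x>J; K-y>L; L-x>J; L-y>L; M-x>N; M-y>Q; N-x>H; N-y>R; O-x>N; O-y>P; P-x>N; P-y>P; Q-x>N; Q-y>R; R-x>N; R-y>R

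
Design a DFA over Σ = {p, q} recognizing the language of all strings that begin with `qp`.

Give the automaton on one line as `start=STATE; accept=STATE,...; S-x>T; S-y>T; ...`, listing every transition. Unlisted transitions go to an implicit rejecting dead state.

start=A; accept=C; A-p>D; A-q>B; B-p>C; B-q>D; C-p>C; C-q>C; D-p>D; D-q>D

Check the first 2 symbols one by one: A through B record how many have matched `qp` so far; any wrong symbol goes to the dead state D. After all 2 match we enter the accepting sink C.
       p  q 
>  A   D  B 
   B   C  D 
 * C   C  C 
   D   D  D 
(> = start, * = accepting)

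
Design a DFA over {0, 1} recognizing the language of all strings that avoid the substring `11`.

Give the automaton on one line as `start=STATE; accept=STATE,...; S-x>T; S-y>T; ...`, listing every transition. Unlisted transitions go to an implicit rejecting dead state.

Track partial matches of the forbidden pattern `11`. State S2 is a dead state reached once `11` has occurred; every other state accepts. S0 means no part of `11` is currently matched.
With 3 states:
        0   1  
>* S0   S0  S1 
 * S1   S0  S2 
   S2   S2  S2 
(> = start, * = accepting)

start=S0; accept=S0,S1; S0-0>S0; S0-1>S1; S1-0>S0; S1-1>S2; S2-0>S2; S2-1>S2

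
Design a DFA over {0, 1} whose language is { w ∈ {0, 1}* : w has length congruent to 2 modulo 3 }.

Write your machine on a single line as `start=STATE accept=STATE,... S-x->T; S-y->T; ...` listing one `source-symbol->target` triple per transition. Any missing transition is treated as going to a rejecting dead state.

Only the length mod 3 matters, so use a 3-cycle: from any state, every input symbol moves to the next state, wrapping C back to A. Mark C accepting.
With 3 states:
       0  1 
>  A   B  B 
   B   C  C 
 * C   A  A 
(> = start, * = accepting)

start=A; accept=C; A-0->B; A-1->B; B-0->C; B-1->C; C-0->A; C-1->A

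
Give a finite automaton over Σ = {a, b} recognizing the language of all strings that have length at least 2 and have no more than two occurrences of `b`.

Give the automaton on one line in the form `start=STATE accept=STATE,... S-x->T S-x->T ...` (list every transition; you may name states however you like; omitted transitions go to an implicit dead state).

start=q0 accept=q3,q4,q5 q0-a->q1 q0-b->q2 q1-a->q3 q1-b->q4 q2-a->q4 q2-b->q5 q3-a->q3 q3-b->q4 q4-a->q4 q4-b->q5 q5-a->q5 q5-b->q6 q6-a->q6 q6-b->q6

Build one automaton per condition and run them in lockstep. The first has 4 states tracking the input length, saturating at 3; the second has 4 states tracking the count of `b`s, saturating at 3. A product state is a pair (one from each), accepting exactly when both do. Minimizing collapses redundant product states.
With 7 states:
        a   b  
>  q0   q1  q2 
   q1   q3  q4 
   q2   q4  q5 
 * q3   q3  q4 
 * q4   q4  q5 
 * q5   q5  q6 
   q6   q6  q6 
(> = start, * = accepting)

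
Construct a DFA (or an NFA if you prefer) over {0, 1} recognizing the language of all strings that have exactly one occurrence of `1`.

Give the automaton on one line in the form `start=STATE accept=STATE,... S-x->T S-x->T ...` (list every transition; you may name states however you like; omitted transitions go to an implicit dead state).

start=A accept=B A-0->A A-1->B B-0->B B-1->C C-0->C C-1->C

Only the number of `1`s matters, and only up to 2. Make a chain A → B → C advanced by each `1` (with C absorbing); every other symbol self-loops. The accepting set is {B}.
A 3-state machine:
       0  1 
>  A   A  B 
 * B   B  C 
   C   C  C 
(> = start, * = accepting)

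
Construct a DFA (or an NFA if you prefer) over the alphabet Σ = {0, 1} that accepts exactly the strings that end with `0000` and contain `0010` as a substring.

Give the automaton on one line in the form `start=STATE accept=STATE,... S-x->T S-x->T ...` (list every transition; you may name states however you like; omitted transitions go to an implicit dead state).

Handle the two conditions separately and then intersect. One (5 states) tracks how much of the suffix `0000` has currently been matched; the other (5 states) tracks whether and how much of `0010` has been seen. Each combined state is a pair, one component from each; accept when both components accept.
With 11 states:
          0    1  
>  S0     S1   S0 
   S1     S2   S0 
   S2     S3   S4 
   S3     S5   S4 
   S4     S6   S0 
   S5     S5   S4 
   S6     S7   S8 
   S7     S9   S8 
   S8     S6   S8 
   S9    S10   S8 
 * S10   S10   S8 
(> = start, * = accepting)

start=S0 accept=S10 S0-0->S1 S0-1->S0 S1-0->S2 S1-1->S0 S2-0->S3 S2-1->S4 S3-0->S5 S3-1->S4 S4-0->S6 S4-1->S0 S5-0->S5 S5-1->S4 S6-0->S7 S6-1->S8 S7-0->S9 S7-1->S8 S8-0->S6 S8-1->S8 S9-0->S10 S9-1->S8 S10-0->S10 S10-1->S8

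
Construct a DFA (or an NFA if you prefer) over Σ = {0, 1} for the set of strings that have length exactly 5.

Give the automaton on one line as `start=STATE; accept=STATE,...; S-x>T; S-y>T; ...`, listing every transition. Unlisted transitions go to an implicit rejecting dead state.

We only need to distinguish lengths 0, 1, …, 5, and '>5'. Chain A → B → C → D → E → F → G on every symbol, with G looping. Accepting states: {F}.
7 states suffice.
       0  1 
>  A   B  B 
   B   C  C 
   C   D  D 
   D   E  E 
   E   F  F 
 * F   G  G 
   G   G  G 
(> = start, * = accepting)

start=A; accept=F; A-0>B; A-1>B; B-0>C; B-1>C; C-0>D; C-1>D; D-0>E; D-1>E; E-0>F; E-1>F; F-0>G; F-1>G; G-0>G; G-1>G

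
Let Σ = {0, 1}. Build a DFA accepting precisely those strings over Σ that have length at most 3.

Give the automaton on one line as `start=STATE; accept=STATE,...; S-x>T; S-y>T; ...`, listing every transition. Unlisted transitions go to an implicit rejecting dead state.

We only need to distinguish lengths 0, 1, …, 3, and '>3'. Chain S0 → S1 → S2 → S3 → S4 on every symbol, with S4 looping. Accepting states: {S0, S1, S2, S3}.
        0   1  
>* S0   S1  S1 
 * S1   S2  S2 
 * S2   S3  S3 
 * S3   S4  S4 
   S4   S4  S4 
(> = start, * = accepting)

start=S0; accept=S0,S1,S2,S3; S0-0>S1; S0-1>S1; S1-0>S2; S1-1>S2; S2-0>S3; S2-1>S3; S3-0>S4; S3-1>S4; S4-0>S4; S4-1>S4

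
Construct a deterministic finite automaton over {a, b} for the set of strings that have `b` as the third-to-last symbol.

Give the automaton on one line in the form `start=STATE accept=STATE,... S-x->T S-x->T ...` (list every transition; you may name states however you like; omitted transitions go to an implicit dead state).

start=S0 accept=S11,S12,S13,S14 S0-a->S1 S0-b->S2 S1-a->S3 S1-b->S4 S2-a->S5 S2-b->S6 S3-a->S7 S3-b->S8 S4-a->S9 S4-b->S10 S5-a->S11 S5-b->S12 S6-a->S13 S6-b->S14 S7-a->S7 S7-b->S8 S8-a->S9 S8-b->S10 S9-a->S11 S9-b->S12 S10-a->S13 S10-b->S14 S11-a->S7 S11-b->S8 S12-a->S9 S12-b->S10 S13-a->S11 S13-b->S12 S14-a->S13 S14-b->S14

A DFA must remember the last 3 symbols (since which symbol is third-to-last isn't known until the input ends). Use one state per possible window of the last ≤3 symbols; accept from those whose window starts with `b`.
A 15-state machine:
          a    b  
>  S0     S1   S2 
   S1     S3   S4 
   S2     S5   S6 
   S3     S7   S8 
   S4     S9  S10 
   S5    S11  S12 
   S6    S13  S14 
   S7     S7   S8 
   S8     S9  S10 
   S9    S11  S12 
   S10   S13  S14 
 * S11    S7   S8 
 * S12    S9  S10 
 * S13   S11  S12 
 * S14   S13  S14 
(> = start, * = accepting)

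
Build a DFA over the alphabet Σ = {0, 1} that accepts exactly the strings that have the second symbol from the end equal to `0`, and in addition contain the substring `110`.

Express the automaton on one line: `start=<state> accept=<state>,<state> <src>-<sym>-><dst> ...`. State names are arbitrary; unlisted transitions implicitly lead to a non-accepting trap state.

start=s0 accept=s8,s9 s0-0->s1 s0-1->s2 s1-0->s3 s1-1->s4 s2-0->s5 s2-1->s6 s3-0->s3 s3-1->s4 s4-0->s5 s4-1->s6 s5-0->s3 s5-1->s4 s6-0->s7 s6-1->s6 s7-0->s8 s7-1->s9 s8-0->s8 s8-1->s9 s9-0->s7 s9-1->s10 s10-0->s7 s10-1->s10

Handle the two conditions separately and then intersect. The first has 7 states tracking the last 2 symbols read; the second has 4 states tracking whether and how much of `110` has been seen. A product state is a pair (one from each), accepting exactly when both do.
          0    1  
>  s0     s1   s2 
   s1     s3   s4 
   s2     s5   s6 
   s3     s3   s4 
   s4     s5   s6 
   s5     s3   s4 
   s6     s7   s6 
   s7     s8   s9 
 * s8     s8   s9 
 * s9     s7  s10 
   s10    s7  s10 
(> = start, * = accepting)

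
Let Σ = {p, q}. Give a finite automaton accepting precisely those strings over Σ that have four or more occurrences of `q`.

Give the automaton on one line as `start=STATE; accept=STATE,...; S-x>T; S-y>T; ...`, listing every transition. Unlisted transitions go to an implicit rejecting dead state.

start=s0; accept=s4,s5; s0-p>s0; s0-q>s1; s1-p>s1; s1-q>s2; s2-p>s2; s2-q>s3; s3-p>s3; s3-q>s4; s4-p>s4; s4-q>s5; s5-p>s5; s5-q>s5

Count `q`s, saturating at 5: states s0 through s4 mean 0 through 4 `q`s seen; s5 means more than 4. Each `q` increments (capped at s5); other symbols loop. Accept from {s4, s5}.
With 6 states:
        p   q  
>  s0   s0  s1 
   s1   s1  s2 
   s2   s2  s3 
   s3   s3  s4 
 * s4   s4  s5 
 * s5   s5  s5 
(> = start, * = accepting)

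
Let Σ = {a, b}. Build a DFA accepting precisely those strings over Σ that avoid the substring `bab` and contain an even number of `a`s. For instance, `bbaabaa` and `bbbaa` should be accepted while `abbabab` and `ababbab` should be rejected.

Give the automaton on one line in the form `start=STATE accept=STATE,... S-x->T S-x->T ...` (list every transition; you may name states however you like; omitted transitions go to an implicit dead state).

Handle the two conditions separately and then intersect. The first has 4 states tracking partial matches of the forbidden pattern `bab`; the second has 2 states tracking the count of `a`s modulo 2. A product state is a pair (one from each), accepting exactly when both do.
With 8 states:
        a   b  
>* s0   s1  s2 
   s1   s0  s3 
 * s2   s4  s2 
   s3   s5  s3 
   s4   s0  s6 
 * s5   s1  s7 
   s6   s7  s6 
   s7   s6  s7 
(> = start, * = accepting)

start=s0 accept=s0,s2,s5 s0-a->s1 s0-b->s2 s1-a->s0 s1-b->s3 s2-a->s4 s2-b->s2 s3-a->s5 s3-b->s3 s4-a->s0 s4-b->s6 s5-a->s1 s5-b->s7 s6-a->s7 s6-b->s6 s7-a->s6 s7-b->s7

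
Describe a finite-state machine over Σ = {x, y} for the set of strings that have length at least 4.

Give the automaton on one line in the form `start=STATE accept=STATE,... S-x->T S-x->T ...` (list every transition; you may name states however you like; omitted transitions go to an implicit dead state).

Count input length up to 5: every symbol moves from s0 toward s5, which means 'more than 4' and absorbs. Accept from {s4, s5}.
        x   y  
>  s0   s1  s1 
   s1   s2  s2 
   s2   s3  s3 
   s3   s4  s4 
 * s4   s5  s5 
 * s5   s5  s5 
(> = start, * = accepting)

start=s0 accept=s4,s5 s0-x->s1 s0-y->s1 s1-x->s2 s1-y->s2 s2-x->s3 s2-y->s3 s3-x->s4 s3-y->s4 s4-x->s5 s4-y->s5 s5-x->s5 s5-y->s5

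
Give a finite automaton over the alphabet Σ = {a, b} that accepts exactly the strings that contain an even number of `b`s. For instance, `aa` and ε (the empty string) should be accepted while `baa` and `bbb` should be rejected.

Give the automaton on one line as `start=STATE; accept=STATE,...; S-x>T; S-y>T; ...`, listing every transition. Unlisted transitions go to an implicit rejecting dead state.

The only thing that matters is how many `b`s have appeared, reduced mod 2. Use one state per residue: q0 for 0, …, q1 for 1. Reading `b` moves to the next residue; anything else stays put. q0 is accepting.
A 2-state machine:
        a   b  
>* q0   q0  q1 
   q1   q1  q0 
(> = start, * = accepting)

start=q0; accept=q0; q0-a>q0; q0-b>q1; q1-a>q1; q1-b>q0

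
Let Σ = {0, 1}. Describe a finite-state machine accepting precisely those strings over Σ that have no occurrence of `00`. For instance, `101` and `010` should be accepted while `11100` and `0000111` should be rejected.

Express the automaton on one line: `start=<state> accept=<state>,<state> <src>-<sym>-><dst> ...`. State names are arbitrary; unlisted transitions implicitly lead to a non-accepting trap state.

Track partial matches of the forbidden pattern `00`. State S2 is a dead state reached once `00` has occurred; every other state accepts. S0 means no part of `00` is currently matched.
        0   1  
>* S0   S1  S0 
 * S1   S2  S0 
   S2   S2  S2 
(> = start, * = accepting)

start=S0 accept=S0,S1 S0-0->S1 S0-1->S0 S1-0->S2 S1-1->S0 S2-0->S2 S2-1->S2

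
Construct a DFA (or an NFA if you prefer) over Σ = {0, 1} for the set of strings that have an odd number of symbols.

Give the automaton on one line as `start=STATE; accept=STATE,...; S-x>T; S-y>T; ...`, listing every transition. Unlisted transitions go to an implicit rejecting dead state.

Count input length modulo 2: every symbol advances one step around the cycle S0 → S1 → S0. Accept at S1.
With 2 states:
        0   1  
>  S0   S1  S1 
 * S1   S0  S0 
(> = start, * = accepting)

start=S0; accept=S1; S0-0>S1; S0-1>S1; S1-0>S0; S1-1>S0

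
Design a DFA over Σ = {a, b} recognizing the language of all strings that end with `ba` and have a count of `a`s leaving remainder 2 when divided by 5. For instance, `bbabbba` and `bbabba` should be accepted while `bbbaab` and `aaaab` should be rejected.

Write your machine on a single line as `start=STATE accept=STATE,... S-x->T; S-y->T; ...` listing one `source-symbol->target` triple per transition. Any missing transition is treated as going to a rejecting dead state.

Run two small machines in parallel and take their product. One (3 states) tracks how much of the suffix `ba` has currently been matched; the other (5 states) tracks the count of `a`s modulo 5. Each combined state is a pair, one component from each; accept when both components accept. Minimizing collapses redundant product states.
        a   b  
>  s0   s1  s0 
   s1   s2  s3 
   s2   s4  s2 
   s3   s5  s3 
   s4   s6  s4 
 * s5   s4  s2 
   s6   s0  s6 
(> = start, * = accepting)

start=s0; accept=s5; s0-a->s1; s0-b->s0; s1-a->s2; s1-b->s3; s2-a->s4; s2-b->s2; s3-a->s5; s3-b->s3; s4-a->s6; s4-b->s4; s5-a->s4; s5-b->s2; s6-a->s0; s6-b->s6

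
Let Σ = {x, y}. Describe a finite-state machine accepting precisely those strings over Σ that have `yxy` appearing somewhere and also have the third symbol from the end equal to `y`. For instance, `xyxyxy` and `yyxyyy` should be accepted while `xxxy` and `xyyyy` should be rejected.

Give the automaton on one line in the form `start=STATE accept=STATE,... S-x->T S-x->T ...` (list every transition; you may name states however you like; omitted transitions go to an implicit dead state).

Build one automaton per condition and run them in lockstep. The first has 4 states tracking whether and how much of `yxy` has been seen; the second has 15 states tracking the last 3 symbols read. A product state is a pair (one from each), accepting exactly when both do.
With 22 states:
          x    y  
>  q0     q1   q2 
   q1     q3   q4 
   q2     q5   q6 
   q3     q7   q8 
   q4     q9  q10 
   q5    q11  q12 
   q6    q13  q14 
   q7     q7   q8 
   q8     q9  q10 
   q9    q11  q12 
   q10   q13  q14 
   q11    q7   q8 
 * q12   q15  q16 
   q13   q11  q12 
   q14   q13  q14 
   q15   q17  q12 
   q16   q18  q19 
 * q17   q20  q21 
 * q18   q17  q12 
 * q19   q18  q19 
   q20   q20  q21 
   q21   q15  q16 
(> = start, * = accepting)

start=q0 accept=q12,q17,q18,q19 q0-x->q1 q0-y->q2 q1-x->q3 q1-y->q4 q2-x->q5 q2-y->q6 q3-x->q7 q3-y->q8 q4-x->q9 q4-y->q10 q5-x->q11 q5-y->q12 q6-x->q13 q6-y->q14 q7-x->q7 q7-y->q8 q8-x->q9 q8-y->q10 q9-x->q11 q9-y->q12 q10-x->q13 q10-y->q14 q11-x->q7 q11-y->q8 q12-x->q15 q12-y->q16 q13-x->q11 q13-y->q12 q14-x->q13 q14-y->q14 q15-x->q17 q15-y->q12 q16-x->q18 q16-y->q19 q17-x->q20 q17-y->q21 q18-x->q17 q18-y->q12 q19-x->q18 q19-y->q19 q20-x->q20 q20-y->q21 q21-x->q15 q21-y->q16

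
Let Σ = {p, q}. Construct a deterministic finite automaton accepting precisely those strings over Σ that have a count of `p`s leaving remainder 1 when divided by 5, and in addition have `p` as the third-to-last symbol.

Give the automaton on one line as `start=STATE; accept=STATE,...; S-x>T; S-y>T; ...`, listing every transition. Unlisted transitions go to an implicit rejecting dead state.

Handle the two conditions separately and then intersect. One (5 states) tracks the count of `p`s modulo 5; the other (15 states) tracks the last 3 symbols read. Each combined state is a pair, one component from each; accept when both components accept. Equivalent product states are then merged.
With 16 states:
          p    q  
>  s0     s1   s0 
   s1     s2   s3 
   s2     s4   s2 
   s3     s2   s5 
   s4     s6   s4 
 * s5     s2   s7 
   s6     s8   s9 
   s7     s2   s7 
   s8    s10  s11 
   s9    s12   s9 
 * s10    s2  s13 
   s11   s14   s0 
   s12   s15  s11 
 * s13    s2   s5 
 * s14    s2   s3 
   s15    s2  s13 
(> = start, * = accepting)

start=s0; accept=s5,s10,s13,s14; s0-p>s1; s0-q>s0; s1-p>s2; s1-q>s3; s2-p>s4; s2-q>s2; s3-p>s2; s3-q>s5; s4-p>s6; s4-q>s4; s5-p>s2; s5-q>s7; s6-p>s8; s6-q>s9; s7-p>s2; s7-q>s7; s8-p>s10; s8-q>s11; s9-p>s12; s9-q>s9; s10-p>s2; s10-q>s13; s11-p>s14; s11-q>s0; s12-p>s15; s12-q>s11; s13-p>s2; s13-q>s5; s14-p>s2; s14-q>s3; s15-p>s2; s15-q>s13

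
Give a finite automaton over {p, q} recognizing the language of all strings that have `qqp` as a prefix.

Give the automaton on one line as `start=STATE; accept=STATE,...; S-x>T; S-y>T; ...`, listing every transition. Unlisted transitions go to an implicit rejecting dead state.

Walk along `qqp` while the input agrees: from S0 take `q` to S1, and so on. Any deviation drops to the rejecting sink S4. Once S3 is reached the prefix is confirmed and every continuation is accepted.
With 5 states:
        p   q  
>  S0   S4  S1 
   S1   S4  S2 
   S2   S3  S4 
 * S3   S3  S3 
   S4   S4  S4 
(> = start, * = accepting)

start=S0; accept=S3; S0-p>S4; S0-q>S1; S1-p>S4; S1-q>S2; S2-p>S3; S2-q>S4; S3-p>S3; S3-q>S3; S4-p>S4; S4-q>S4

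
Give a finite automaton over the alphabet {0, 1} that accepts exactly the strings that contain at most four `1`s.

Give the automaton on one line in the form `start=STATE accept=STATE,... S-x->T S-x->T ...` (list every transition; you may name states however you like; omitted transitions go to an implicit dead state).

start=q0 accept=q0,q1,q2,q3,q4 q0-0->q0 q0-1->q1 q1-0->q1 q1-1->q2 q2-0->q2 q2-1->q3 q3-0->q3 q3-1->q4 q4-0->q4 q4-1->q5 q5-0->q5 q5-1->q5

Only the number of `1`s matters, and only up to 5. Make a chain q0 → q1 → q2 → q3 → q4 → q5 advanced by each `1` (with q5 absorbing); every other symbol self-loops. The accepting set is {q0, q1, q2, q3, q4}.
With 6 states:
        0   1  
>* q0   q0  q1 
 * q1   q1  q2 
 * q2   q2  q3 
 * q3   q3  q4 
 * q4   q4  q5 
   q5   q5  q5 
(> = start, * = accepting)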